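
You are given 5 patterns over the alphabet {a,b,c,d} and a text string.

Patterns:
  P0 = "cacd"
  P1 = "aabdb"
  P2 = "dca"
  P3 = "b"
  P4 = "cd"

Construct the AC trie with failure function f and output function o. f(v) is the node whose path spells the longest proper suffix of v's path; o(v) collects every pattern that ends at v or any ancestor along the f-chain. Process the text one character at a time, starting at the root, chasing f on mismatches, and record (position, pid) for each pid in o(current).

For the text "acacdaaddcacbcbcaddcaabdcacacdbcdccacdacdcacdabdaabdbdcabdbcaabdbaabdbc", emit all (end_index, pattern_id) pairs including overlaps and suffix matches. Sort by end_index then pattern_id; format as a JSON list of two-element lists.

Build:
Trie nodes:
  0='ε' goto a→5 b→13 c→1 d→10
  1='c' goto a→2 d→14
  2='ca' goto c→3
  3='cac' goto d→4
  4='cacd' goto ·  ←P0
  5='a' goto a→6
  6='aa' goto b→7
  7='aab' goto d→8
  8='aabd' goto b→9
  9='aabdb' goto ·  ←P1
  10='d' goto c→11
  11='dc' goto a→12
  12='dca' goto ·  ←P2
  13='b' goto ·  ←P3
  14='cd' goto ·  ←P4

Failure links (BFS by depth):
  n1('c'): parent n0 fail=0; on 'c' 0 → fail=0;  out ∅∪∅=∅
  n5('a'): parent n0 fail=0; on 'a' 0 → fail=0;  out ∅∪∅=∅
  n10('d'): parent n0 fail=0; on 'd' 0 → fail=0;  out ∅∪∅=∅
  n13('b'): parent n0 fail=0; on 'b' 0 → fail=0;  out {3}∪∅={3}
  n2('ca'): parent n1 fail=0; on 'a' 0 → fail=5;  out ∅∪∅=∅
  n6('aa'): parent n5 fail=0; on 'a' 0 → fail=5;  out ∅∪∅=∅
  n11('dc'): parent n10 fail=0; on 'c' 0 → fail=1;  out ∅∪∅=∅
  n14('cd'): parent n1 fail=0; on 'd' 0 → fail=10;  out {4}∪∅={4}
  n3('cac'): parent n2 fail=5; on 'c' 5→0 → fail=1;  out ∅∪∅=∅
  n7('aab'): parent n6 fail=5; on 'b' 5→0 → fail=13;  out ∅∪{3}={3}
  n12('dca'): parent n11 fail=1; on 'a' 1 → fail=2;  out {2}∪∅={2}
  n4('cacd'): parent n3 fail=1; on 'd' 1 → fail=14;  out {0}∪{4}={0,4}
  n8('aabd'): parent n7 fail=13; on 'd' 13→0 → fail=10;  out ∅∪∅=∅
  n9('aabdb'): parent n8 fail=10; on 'b' 10→0 → fail=13;  out {1}∪{3}={1,3}

Scan:
pos 0 'a': at 5
pos 1 'c': at 1 (fail-walked)
pos 2 'a': at 2
pos 3 'c': at 3
pos 4 'd': at 4  emit P0@[1:4],P4@[3:4]
pos 5 'a': at 5 (fail-walked)
pos 6 'a': at 6
pos 7 'd': at 10 (fail-walked)
pos 8 'd': at 10 (fail-walked)
pos 9 'c': at 11
pos 10 'a': at 12  emit P2@[8:10]
pos 11 'c': at 3 (fail-walked)
pos 12 'b': at 13 (fail-walked)  emit P3@[12:12]
pos 13 'c': at 1 (fail-walked)
pos 14 'b': at 13 (fail-walked)  emit P3@[14:14]
pos 15 'c': at 1 (fail-walked)
pos 16 'a': at 2
pos 17 'd': at 10 (fail-walked)
pos 18 'd': at 10 (fail-walked)
pos 19 'c': at 11
pos 20 'a': at 12  emit P2@[18:20]
pos 21 'a': at 6 (fail-walked)
pos 22 'b': at 7  emit P3@[22:22]
pos 23 'd': at 8
pos 24 'c': at 11 (fail-walked)
pos 25 'a': at 12  emit P2@[23:25]
pos 26 'c': at 3 (fail-walked)
pos 27 'a': at 2 (fail-walked)
pos 28 'c': at 3
pos 29 'd': at 4  emit P0@[26:29],P4@[28:29]
pos 30 'b': at 13 (fail-walked)  emit P3@[30:30]
pos 31 'c': at 1 (fail-walked)
pos 32 'd': at 14  emit P4@[31:32]
pos 33 'c': at 11 (fail-walked)
pos 34 'c': at 1 (fail-walked)
pos 35 'a': at 2
pos 36 'c': at 3
pos 37 'd': at 4  emit P0@[34:37],P4@[36:37]
pos 38 'a': at 5 (fail-walked)
pos 39 'c': at 1 (fail-walked)
pos 40 'd': at 14  emit P4@[39:40]
pos 41 'c': at 11 (fail-walked)
pos 42 'a': at 12  emit P2@[40:42]
pos 43 'c': at 3 (fail-walked)
pos 44 'd': at 4  emit P0@[41:44],P4@[43:44]
pos 45 'a': at 5 (fail-walked)
pos 46 'b': at 13 (fail-walked)  emit P3@[46:46]
pos 47 'd': at 10 (fail-walked)
pos 48 'a': at 5 (fail-walked)
pos 49 'a': at 6
pos 50 'b': at 7  emit P3@[50:50]
pos 51 'd': at 8
pos 52 'b': at 9  emit P1@[48:52],P3@[52:52]
pos 53 'd': at 10 (fail-walked)
pos 54 'c': at 11
pos 55 'a': at 12  emit P2@[53:55]
pos 56 'b': at 13 (fail-walked)  emit P3@[56:56]
pos 57 'd': at 10 (fail-walked)
pos 58 'b': at 13 (fail-walked)  emit P3@[58:58]
pos 59 'c': at 1 (fail-walked)
pos 60 'a': at 2
pos 61 'a': at 6 (fail-walked)
pos 62 'b': at 7  emit P3@[62:62]
pos 63 'd': at 8
pos 64 'b': at 9  emit P1@[60:64],P3@[64:64]
pos 65 'a': at 5 (fail-walked)
pos 66 'a': at 6
pos 67 'b': at 7  emit P3@[67:67]
pos 68 'd': at 8
pos 69 'b': at 9  emit P1@[65:69],P3@[69:69]
pos 70 'c': at 1 (fail-walked)

Matches: [[4,0],[4,4],[10,2],[12,3],[14,3],[20,2],[22,3],[25,2],[29,0],[29,4],[30,3],[32,4],[37,0],[37,4],[40,4],[42,2],[44,0],[44,4],[46,3],[50,3],[52,1],[52,3],[55,2],[56,3],[58,3],[62,3],[64,1],[64,3],[67,3],[69,1],[69,3]]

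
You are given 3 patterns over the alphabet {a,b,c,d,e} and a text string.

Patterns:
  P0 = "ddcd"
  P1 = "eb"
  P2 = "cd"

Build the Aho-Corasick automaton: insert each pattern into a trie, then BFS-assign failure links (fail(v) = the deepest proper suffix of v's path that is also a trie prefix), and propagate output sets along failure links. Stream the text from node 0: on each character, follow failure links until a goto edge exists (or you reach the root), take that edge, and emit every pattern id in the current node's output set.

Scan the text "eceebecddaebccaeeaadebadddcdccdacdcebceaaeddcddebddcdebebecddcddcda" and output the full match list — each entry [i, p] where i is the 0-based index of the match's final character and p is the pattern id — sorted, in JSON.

Construct AC machine:
Trie nodes:
  n0 'ε': c→7 d→1 e→5
  n1 'd': d→2
  n2 'dd': c→3
  n3 'ddc': d→4
  n4 'ddcd': ·  ←P0
  n5 'e': b→6
  n6 'eb': ·  ←P1
  n7 'c': d→8
  n8 'cd': ·  ←P2

Failure links (BFS by depth):
  fail(1) 'd': from fail(0)=0 chase 'd': 0 ⇒ 0;  out=∅∪out(0)=∅
  fail(5) 'e': from fail(0)=0 chase 'e': 0 ⇒ 0;  out=∅∪out(0)=∅
  fail(7) 'c': from fail(0)=0 chase 'c': 0 ⇒ 0;  out=∅∪out(0)=∅
  fail(2) 'dd': from fail(1)=0 chase 'd': 0 ⇒ 1;  out=∅∪out(1)=∅
  fail(6) 'eb': from fail(5)=0 chase 'b': 0 ⇒ 0;  out={1}∪out(0)={1}
  fail(8) 'cd': from fail(7)=0 chase 'd': 0 ⇒ 1;  out={2}∪out(1)={2}
  fail(3) 'ddc': from fail(2)=1 chase 'c': 1→0 ⇒ 7;  out=∅∪out(7)=∅
  fail(4) 'ddcd': from fail(3)=7 chase 'd': 7 ⇒ 8;  out={0}∪out(8)={0,2}

Text stream:
[0] read 'e'  n0⇒n5
[1] read 'c'  n5⇒n7 ·f
[2] read 'e'  n7⇒n5 ·f
[3] read 'e'  n5⇒n5 ·f
[4] read 'b'  n5⇒n6  ** P1@[3:4]
[5] read 'e'  n6⇒n5 ·f
[6] read 'c'  n5⇒n7 ·f
[7] read 'd'  n7⇒n8  ** P2@[6:7]
[8] read 'd'  n8⇒n2 ·f
[9] read 'a'  n2⇒n0 ·f
[10] read 'e'  n0⇒n5
[11] read 'b'  n5⇒n6  ** P1@[10:11]
[12] read 'c'  n6⇒n7 ·f
[13] read 'c'  n7⇒n7 ·f
[14] read 'a'  n7⇒n0 ·f
[15] read 'e'  n0⇒n5
[16] read 'e'  n5⇒n5 ·f
[17] read 'a'  n5⇒n0 ·f
[18] read 'a'  n0⇒n0
[19] read 'd'  n0⇒n1
[20] read 'e'  n1⇒n5 ·f
[21] read 'b'  n5⇒n6  ** P1@[20:21]
[22] read 'a'  n6⇒n0 ·f
[23] read 'd'  n0⇒n1
[24] read 'd'  n1⇒n2
[25] read 'd'  n2⇒n2 ·f
[26] read 'c'  n2⇒n3
[27] read 'd'  n3⇒n4  ** P0@[24:27],P2@[26:27]
[28] read 'c'  n4⇒n7 ·f
[29] read 'c'  n7⇒n7 ·f
[30] read 'd'  n7⇒n8  ** P2@[29:30]
[31] read 'a'  n8⇒n0 ·f
[32] read 'c'  n0⇒n7
[33] read 'd'  n7⇒n8  ** P2@[32:33]
[34] read 'c'  n8⇒n7 ·f
[35] read 'e'  n7⇒n5 ·f
[36] read 'b'  n5⇒n6  ** P1@[35:36]
[37] read 'c'  n6⇒n7 ·f
[38] read 'e'  n7⇒n5 ·f
[39] read 'a'  n5⇒n0 ·f
[40] read 'a'  n0⇒n0
[41] read 'e'  n0⇒n5
[42] read 'd'  n5⇒n1 ·f
[43] read 'd'  n1⇒n2
[44] read 'c'  n2⇒n3
[45] read 'd'  n3⇒n4  ** P0@[42:45],P2@[44:45]
[46] read 'd'  n4⇒n2 ·f
[47] read 'e'  n2⇒n5 ·f
[48] read 'b'  n5⇒n6  ** P1@[47:48]
[49] read 'd'  n6⇒n1 ·f
[50] read 'd'  n1⇒n2
[51] read 'c'  n2⇒n3
[52] read 'd'  n3⇒n4  ** P0@[49:52],P2@[51:52]
[53] read 'e'  n4⇒n5 ·f
[54] read 'b'  n5⇒n6  ** P1@[53:54]
[55] read 'e'  n6⇒n5 ·f
[56] read 'b'  n5⇒n6  ** P1@[55:56]
[57] read 'e'  n6⇒n5 ·f
[58] read 'c'  n5⇒n7 ·f
[59] read 'd'  n7⇒n8  ** P2@[58:59]
[60] read 'd'  n8⇒n2 ·f
[61] read 'c'  n2⇒n3
[62] read 'd'  n3⇒n4  ** P0@[59:62],P2@[61:62]
[63] read 'd'  n4⇒n2 ·f
[64] read 'c'  n2⇒n3
[65] read 'd'  n3⇒n4  ** P0@[62:65],P2@[64:65]
[66] read 'a'  n4⇒n0 ·f

Result: [[4,1],[7,2],[11,1],[21,1],[27,0],[27,2],[30,2],[33,2],[36,1],[45,0],[45,2],[48,1],[52,0],[52,2],[54,1],[56,1],[59,2],[62,0],[62,2],[65,0],[65,2]]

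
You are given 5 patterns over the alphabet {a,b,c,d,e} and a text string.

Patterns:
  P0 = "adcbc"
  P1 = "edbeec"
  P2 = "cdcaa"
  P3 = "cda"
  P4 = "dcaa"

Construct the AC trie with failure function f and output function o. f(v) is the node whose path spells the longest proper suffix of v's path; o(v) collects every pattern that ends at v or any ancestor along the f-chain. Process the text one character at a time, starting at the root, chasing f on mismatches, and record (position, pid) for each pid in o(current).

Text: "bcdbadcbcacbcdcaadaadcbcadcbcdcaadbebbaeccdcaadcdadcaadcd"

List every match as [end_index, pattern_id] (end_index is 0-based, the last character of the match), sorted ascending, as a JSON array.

Construct AC machine:
Trie nodes:
  0='ε' goto a→1 c→12 d→18 e→6
  1='a' goto d→2
  2='ad' goto c→3
  3='adc' goto b→4
  4='adcb' goto c→5
  5='adcbc' goto ·  [P0 ends]
  6='e' goto d→7
  7='ed' goto b→8
  8='edb' goto e→9
  9='edbe' goto e→10
  10='edbee' goto c→11
  11='edbeec' goto ·  [P1 ends]
  12='c' goto d→13
  13='cd' goto a→17 c→14
  14='cdc' goto a→15
  15='cdca' goto a→16
  16='cdcaa' goto ·  [P2 ends]
  17='cda' goto ·  [P3 ends]
  18='d' goto c→19
  19='dc' goto a→20
  20='dca' goto a→21
  21='dcaa' goto ·  [P4 ends]

Failure links (BFS by depth):
  fail(1) 'a': from fail(0)=0 chase 'a': 0 ⇒ 0;  out=∅∪out(0)=∅
  fail(6) 'e': from fail(0)=0 chase 'e': 0 ⇒ 0;  out=∅∪out(0)=∅
  fail(12) 'c': from fail(0)=0 chase 'c': 0 ⇒ 0;  out=∅∪out(0)=∅
  fail(18) 'd': from fail(0)=0 chase 'd': 0 ⇒ 0;  out=∅∪out(0)=∅
  fail(2) 'ad': from fail(1)=0 chase 'd': 0 ⇒ 18;  out=∅∪out(18)=∅
  fail(7) 'ed': from fail(6)=0 chase 'd': 0 ⇒ 18;  out=∅∪out(18)=∅
  fail(13) 'cd': from fail(12)=0 chase 'd': 0 ⇒ 18;  out=∅∪out(18)=∅
  fail(19) 'dc': from fail(18)=0 chase 'c': 0 ⇒ 12;  out=∅∪out(12)=∅
  fail(3) 'adc': from fail(2)=18 chase 'c': 18 ⇒ 19;  out=∅∪out(19)=∅
  fail(8) 'edb': from fail(7)=18 chase 'b': 18→0 ⇒ 0;  out=∅∪out(0)=∅
  fail(14) 'cdc': from fail(13)=18 chase 'c': 18 ⇒ 19;  out=∅∪out(19)=∅
  fail(17) 'cda': from fail(13)=18 chase 'a': 18→0 ⇒ 1;  out={3}∪out(1)={3}
  fail(20) 'dca': from fail(19)=12 chase 'a': 12→0 ⇒ 1;  out=∅∪out(1)=∅
  fail(4) 'adcb': from fail(3)=19 chase 'b': 19→12→0 ⇒ 0;  out=∅∪out(0)=∅
  fail(9) 'edbe': from fail(8)=0 chase 'e': 0 ⇒ 6;  out=∅∪out(6)=∅
  fail(15) 'cdca': from fail(14)=19 chase 'a': 19 ⇒ 20;  out=∅∪out(20)=∅
  fail(21) 'dcaa': from fail(20)=1 chase 'a': 1→0 ⇒ 1;  out={4}∪out(1)={4}
  fail(5) 'adcbc': from fail(4)=0 chase 'c': 0 ⇒ 12;  out={0}∪out(12)={0}
  fail(10) 'edbee': from fail(9)=6 chase 'e': 6→0 ⇒ 6;  out=∅∪out(6)=∅
  fail(16) 'cdcaa': from fail(15)=20 chase 'a': 20 ⇒ 21;  out={2}∪out(21)={2,4}
  fail(11) 'edbeec': from fail(10)=6 chase 'c': 6→0 ⇒ 12;  out={1}∪out(12)={1}

Run:
i=0 'b': node 0→0
i=1 'c': node 0→12
i=2 'd': node 12→13
i=3 'b': node 13→0 (fail-walked)
i=4 'a': node 0→1
i=5 'd': node 1→2
i=6 'c': node 2→3
i=7 'b': node 3→4
i=8 'c': node 4→5  emit P0@[4:8]
i=9 'a': node 5→1 (fail-walked)
i=10 'c': node 1→12 (fail-walked)
i=11 'b': node 12→0 (fail-walked)
i=12 'c': node 0→12
i=13 'd': node 12→13
i=14 'c': node 13→14
i=15 'a': node 14→15
i=16 'a': node 15→16  emit P2@[12:16],P4@[13:16]
i=17 'd': node 16→2 (fail-walked)
i=18 'a': node 2→1 (fail-walked)
i=19 'a': node 1→1 (fail-walked)
i=20 'd': node 1→2
i=21 'c': node 2→3
i=22 'b': node 3→4
i=23 'c': node 4→5  emit P0@[19:23]
i=24 'a': node 5→1 (fail-walked)
i=25 'd': node 1→2
i=26 'c': node 2→3
i=27 'b': node 3→4
i=28 'c': node 4→5  emit P0@[24:28]
i=29 'd': node 5→13 (fail-walked)
i=30 'c': node 13→14
i=31 'a': node 14→15
i=32 'a': node 15→16  emit P2@[28:32],P4@[29:32]
i=33 'd': node 16→2 (fail-walked)
i=34 'b': node 2→0 (fail-walked)
i=35 'e': node 0→6
i=36 'b': node 6→0 (fail-walked)
i=37 'b': node 0→0
i=38 'a': node 0→1
i=39 'e': node 1→6 (fail-walked)
i=40 'c': node 6→12 (fail-walked)
i=41 'c': node 12→12 (fail-walked)
i=42 'd': node 12→13
i=43 'c': node 13→14
i=44 'a': node 14→15
i=45 'a': node 15→16  emit P2@[41:45],P4@[42:45]
i=46 'd': node 16→2 (fail-walked)
i=47 'c': node 2→3
i=48 'd': node 3→13 (fail-walked)
i=49 'a': node 13→17  emit P3@[47:49]
i=50 'd': node 17→2 (fail-walked)
i=51 'c': node 2→3
i=52 'a': node 3→20 (fail-walked)
i=53 'a': node 20→21  emit P4@[50:53]
i=54 'd': node 21→2 (fail-walked)
i=55 'c': node 2→3
i=56 'd': node 3→13 (fail-walked)

Result: [[8,0],[16,2],[16,4],[23,0],[28,0],[32,2],[32,4],[45,2],[45,4],[49,3],[53,4]]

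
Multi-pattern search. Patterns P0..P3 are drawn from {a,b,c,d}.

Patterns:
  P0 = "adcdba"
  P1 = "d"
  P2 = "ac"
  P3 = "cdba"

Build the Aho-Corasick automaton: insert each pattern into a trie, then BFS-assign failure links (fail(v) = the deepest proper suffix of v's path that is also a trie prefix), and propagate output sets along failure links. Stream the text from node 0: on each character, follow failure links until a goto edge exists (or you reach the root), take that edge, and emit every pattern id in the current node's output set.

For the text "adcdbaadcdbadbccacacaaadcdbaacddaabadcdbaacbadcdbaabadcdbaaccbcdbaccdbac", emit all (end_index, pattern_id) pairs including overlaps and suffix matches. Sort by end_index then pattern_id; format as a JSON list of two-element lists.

Build:
Trie (insert patterns):
  n0 'ε': a→1 c→9 d→7
  n1 'a': c→8 d→2
  n2 'ad': c→3
  n3 'adc': d→4
  n4 'adcd': b→5
  n5 'adcdb': a→6
  n6 'adcdba': ·  ←P0
  n7 'd': ·  ←P1
  n8 'ac': ·  ←P2
  n9 'c': d→10
  n10 'cd': b→11
  n11 'cdb': a→12
  n12 'cdba': ·  ←P3

BFS fail/out derivation:
  n1('a'): parent n0 fail=0; on 'a' 0 → fail=0;  out ∅∪∅=∅
  n7('d'): parent n0 fail=0; on 'd' 0 → fail=0;  out {1}∪∅={1}
  n9('c'): parent n0 fail=0; on 'c' 0 → fail=0;  out ∅∪∅=∅
  n2('ad'): parent n1 fail=0; on 'd' 0 → fail=7;  out ∅∪{1}={1}
  n8('ac'): parent n1 fail=0; on 'c' 0 → fail=9;  out {2}∪∅={2}
  n10('cd'): parent n9 fail=0; on 'd' 0 → fail=7;  out ∅∪{1}={1}
  n3('adc'): parent n2 fail=7; on 'c' 7→0 → fail=9;  out ∅∪∅=∅
  n11('cdb'): parent n10 fail=7; on 'b' 7→0 → fail=0;  out ∅∪∅=∅
  n4('adcd'): parent n3 fail=9; on 'd' 9 → fail=10;  out ∅∪{1}={1}
  n12('cdba'): parent n11 fail=0; on 'a' 0 → fail=1;  out {3}∪∅={3}
  n5('adcdb'): parent n4 fail=10; on 'b' 10 → fail=11;  out ∅∪∅=∅
  n6('adcdba'): parent n5 fail=11; on 'a' 11 → fail=12;  out {0}∪{3}={0,3}

Scan:
i=0 'a': node 0→1
i=1 'd': node 1→2  ** P1@[1:1]
i=2 'c': node 2→3
i=3 'd': node 3→4  ** P1@[3:3]
i=4 'b': node 4→5
i=5 'a': node 5→6  ** P0@[0:5],P3@[2:5]
i=6 'a': node 6→1 ·f
i=7 'd': node 1→2  ** P1@[7:7]
i=8 'c': node 2→3
i=9 'd': node 3→4  ** P1@[9:9]
i=10 'b': node 4→5
i=11 'a': node 5→6  ** P0@[6:11],P3@[8:11]
i=12 'd': node 6→2 ·f  ** P1@[12:12]
i=13 'b': node 2→0 ·f
i=14 'c': node 0→9
i=15 'c': node 9→9 ·f
i=16 'a': node 9→1 ·f
i=17 'c': node 1→8  ** P2@[16:17]
i=18 'a': node 8→1 ·f
i=19 'c': node 1→8  ** P2@[18:19]
i=20 'a': node 8→1 ·f
i=21 'a': node 1→1 ·f
i=22 'a': node 1→1 ·f
i=23 'd': node 1→2  ** P1@[23:23]
i=24 'c': node 2→3
i=25 'd': node 3→4  ** P1@[25:25]
i=26 'b': node 4→5
i=27 'a': node 5→6  ** P0@[22:27],P3@[24:27]
i=28 'a': node 6→1 ·f
i=29 'c': node 1→8  ** P2@[28:29]
i=30 'd': node 8→10 ·f  ** P1@[30:30]
i=31 'd': node 10→7 ·f  ** P1@[31:31]
i=32 'a': node 7→1 ·f
i=33 'a': node 1→1 ·f
i=34 'b': node 1→0 ·f
i=35 'a': node 0→1
i=36 'd': node 1→2  ** P1@[36:36]
i=37 'c': node 2→3
i=38 'd': node 3→4  ** P1@[38:38]
i=39 'b': node 4→5
i=40 'a': node 5→6  ** P0@[35:40],P3@[37:40]
i=41 'a': node 6→1 ·f
i=42 'c': node 1→8  ** P2@[41:42]
i=43 'b': node 8→0 ·f
i=44 'a': node 0→1
i=45 'd': node 1→2  ** P1@[45:45]
i=46 'c': node 2→3
i=47 'd': node 3→4  ** P1@[47:47]
i=48 'b': node 4→5
i=49 'a': node 5→6  ** P0@[44:49],P3@[46:49]
i=50 'a': node 6→1 ·f
i=51 'b': node 1→0 ·f
i=52 'a': node 0→1
i=53 'd': node 1→2  ** P1@[53:53]
i=54 'c': node 2→3
i=55 'd': node 3→4  ** P1@[55:55]
i=56 'b': node 4→5
i=57 'a': node 5→6  ** P0@[52:57],P3@[54:57]
i=58 'a': node 6→1 ·f
i=59 'c': node 1→8  ** P2@[58:59]
i=60 'c': node 8→9 ·f
i=61 'b': node 9→0 ·f
i=62 'c': node 0→9
i=63 'd': node 9→10  ** P1@[63:63]
i=64 'b': node 10→11
i=65 'a': node 11→12  ** P3@[62:65]
i=66 'c': node 12→8 ·f  ** P2@[65:66]
i=67 'c': node 8→9 ·f
i=68 'd': node 9→10  ** P1@[68:68]
i=69 'b': node 10→11
i=70 'a': node 11→12  ** P3@[67:70]
i=71 'c': node 12→8 ·f  ** P2@[70:71]

All matches (sorted): [[1,1],[3,1],[5,0],[5,3],[7,1],[9,1],[11,0],[11,3],[12,1],[17,2],[19,2],[23,1],[25,1],[27,0],[27,3],[29,2],[30,1],[31,1],[36,1],[38,1],[40,0],[40,3],[42,2],[45,1],[47,1],[49,0],[49,3],[53,1],[55,1],[57,0],[57,3],[59,2],[63,1],[65,3],[66,2],[68,1],[70,3],[71,2]]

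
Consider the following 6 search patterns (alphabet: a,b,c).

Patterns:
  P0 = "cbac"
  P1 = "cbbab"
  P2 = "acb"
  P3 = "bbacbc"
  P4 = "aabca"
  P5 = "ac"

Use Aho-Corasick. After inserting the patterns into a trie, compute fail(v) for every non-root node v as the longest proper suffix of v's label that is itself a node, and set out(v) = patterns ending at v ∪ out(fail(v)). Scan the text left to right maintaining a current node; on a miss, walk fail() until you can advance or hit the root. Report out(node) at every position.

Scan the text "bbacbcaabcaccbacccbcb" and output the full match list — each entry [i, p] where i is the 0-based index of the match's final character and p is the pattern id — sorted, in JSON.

Build:
Trie nodes:
  0='ε' goto a→8 b→11 c→1
  1='c' goto b→2
  2='cb' goto a→3 b→5
  3='cba' goto c→4
  4='cbac' goto ·  ←P0
  5='cbb' goto a→6
  6='cbba' goto b→7
  7='cbbab' goto ·  ←P1
  8='a' goto a→17 c→9
  9='ac' goto b→10  ←P5
  10='acb' goto ·  ←P2
  11='b' goto b→12
  12='bb' goto a→13
  13='bba' goto c→14
  14='bbac' goto b→15
  15='bbacb' goto c→16
  16='bbacbc' goto ·  ←P3
  17='aa' goto b→18
  18='aab' goto c→19
  19='aabc' goto a→20
  20='aabca' goto ·  ←P4

BFS fail/out derivation:
  fail(1) 'c': from fail(0)=0 chase 'c': 0 ⇒ 0;  out=∅∪out(0)=∅
  fail(8) 'a': from fail(0)=0 chase 'a': 0 ⇒ 0;  out=∅∪out(0)=∅
  fail(11) 'b': from fail(0)=0 chase 'b': 0 ⇒ 0;  out=∅∪out(0)=∅
  fail(2) 'cb': from fail(1)=0 chase 'b': 0 ⇒ 11;  out=∅∪out(11)=∅
  fail(9) 'ac': from fail(8)=0 chase 'c': 0 ⇒ 1;  out={5}∪out(1)={5}
  fail(12) 'bb': from fail(11)=0 chase 'b': 0 ⇒ 11;  out=∅∪out(11)=∅
  fail(17) 'aa': from fail(8)=0 chase 'a': 0 ⇒ 8;  out=∅∪out(8)=∅
  fail(3) 'cba': from fail(2)=11 chase 'a': 11→0 ⇒ 8;  out=∅∪out(8)=∅
  fail(5) 'cbb': from fail(2)=11 chase 'b': 11 ⇒ 12;  out=∅∪out(12)=∅
  fail(10) 'acb': from fail(9)=1 chase 'b': 1 ⇒ 2;  out={2}∪out(2)={2}
  fail(13) 'bba': from fail(12)=11 chase 'a': 11→0 ⇒ 8;  out=∅∪out(8)=∅
  fail(18) 'aab': from fail(17)=8 chase 'b': 8→0 ⇒ 11;  out=∅∪out(11)=∅
  fail(4) 'cbac': from fail(3)=8 chase 'c': 8 ⇒ 9;  out={0}∪out(9)={0,5}
  fail(6) 'cbba': from fail(5)=12 chase 'a': 12 ⇒ 13;  out=∅∪out(13)=∅
  fail(14) 'bbac': from fail(13)=8 chase 'c': 8 ⇒ 9;  out=∅∪out(9)={5}
  fail(19) 'aabc': from fail(18)=11 chase 'c': 11→0 ⇒ 1;  out=∅∪out(1)=∅
  fail(7) 'cbbab': from fail(6)=13 chase 'b': 13→8→0 ⇒ 11;  out={1}∪out(11)={1}
  fail(15) 'bbacb': from fail(14)=9 chase 'b': 9 ⇒ 10;  out=∅∪out(10)={2}
  fail(20) 'aabca': from fail(19)=1 chase 'a': 1→0 ⇒ 8;  out={4}∪out(8)={4}
  fail(16) 'bbacbc': from fail(15)=10 chase 'c': 10→2→11→0 ⇒ 1;  out={3}∪out(1)={3}

Text stream:
[0] read 'b'  n0⇒n11
[1] read 'b'  n11⇒n12
[2] read 'a'  n12⇒n13
[3] read 'c'  n13⇒n14  emit P5@[2:3]
[4] read 'b'  n14⇒n15  emit P2@[2:4]
[5] read 'c'  n15⇒n16  emit P3@[0:5]
[6] read 'a'  n16⇒n8 ·f
[7] read 'a'  n8⇒n17
[8] read 'b'  n17⇒n18
[9] read 'c'  n18⇒n19
[10] read 'a'  n19⇒n20  emit P4@[6:10]
[11] read 'c'  n20⇒n9 ·f  emit P5@[10:11]
[12] read 'c'  n9⇒n1 ·f
[13] read 'b'  n1⇒n2
[14] read 'a'  n2⇒n3
[15] read 'c'  n3⇒n4  emit P0@[12:15],P5@[14:15]
[16] read 'c'  n4⇒n1 ·f
[17] read 'c'  n1⇒n1 ·f
[18] read 'b'  n1⇒n2
[19] read 'c'  n2⇒n1 ·f
[20] read 'b'  n1⇒n2

Result: [[3,5],[4,2],[5,3],[10,4],[11,5],[15,0],[15,5]]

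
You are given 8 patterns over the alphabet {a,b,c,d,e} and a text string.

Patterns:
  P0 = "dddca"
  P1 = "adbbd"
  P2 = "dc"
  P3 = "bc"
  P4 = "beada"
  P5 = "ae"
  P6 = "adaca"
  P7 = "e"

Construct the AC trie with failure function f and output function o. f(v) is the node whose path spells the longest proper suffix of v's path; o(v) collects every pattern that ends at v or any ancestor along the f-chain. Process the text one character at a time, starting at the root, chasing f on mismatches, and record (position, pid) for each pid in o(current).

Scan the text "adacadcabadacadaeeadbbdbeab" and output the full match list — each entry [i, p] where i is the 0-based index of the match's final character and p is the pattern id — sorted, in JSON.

Build:
Trie (insert patterns):
  n0 'ε': a→6 b→12 d→1 e→22
  n1 'd': c→11 d→2
  n2 'dd': d→3
  n3 'ddd': c→4
  n4 'dddc': a→5
  n5 'dddca': ·  [P0 ends]
  n6 'a': d→7 e→18
  n7 'ad': a→19 b→8
  n8 'adb': b→9
  n9 'adbb': d→10
  n10 'adbbd': ·  [P1 ends]
  n11 'dc': ·  [P2 ends]
  n12 'b': c→13 e→14
  n13 'bc': ·  [P3 ends]
  n14 'be': a→15
  n15 'bea': d→16
  n16 'bead': a→17
  n17 'beada': ·  [P4 ends]
  n18 'ae': ·  [P5 ends]
  n19 'ada': c→20
  n20 'adac': a→21
  n21 'adaca': ·  [P6 ends]
  n22 'e': ·  [P7 ends]

BFS fail/out derivation:
  n1('d'): parent n0 fail=0; on 'd' 0 → fail=0;  out ∅∪∅=∅
  n6('a'): parent n0 fail=0; on 'a' 0 → fail=0;  out ∅∪∅=∅
  n12('b'): parent n0 fail=0; on 'b' 0 → fail=0;  out ∅∪∅=∅
  n22('e'): parent n0 fail=0; on 'e' 0 → fail=0;  out {7}∪∅={7}
  n2('dd'): parent n1 fail=0; on 'd' 0 → fail=1;  out ∅∪∅=∅
  n7('ad'): parent n6 fail=0; on 'd' 0 → fail=1;  out ∅∪∅=∅
  n11('dc'): parent n1 fail=0; on 'c' 0 → fail=0;  out {2}∪∅={2}
  n13('bc'): parent n12 fail=0; on 'c' 0 → fail=0;  out {3}∪∅={3}
  n14('be'): parent n12 fail=0; on 'e' 0 → fail=22;  out ∅∪{7}={7}
  n18('ae'): parent n6 fail=0; on 'e' 0 → fail=22;  out {5}∪{7}={5,7}
  n3('ddd'): parent n2 fail=1; on 'd' 1 → fail=2;  out ∅∪∅=∅
  n8('adb'): parent n7 fail=1; on 'b' 1→0 → fail=12;  out ∅∪∅=∅
  n15('bea'): parent n14 fail=22; on 'a' 22→0 → fail=6;  out ∅∪∅=∅
  n19('ada'): parent n7 fail=1; on 'a' 1→0 → fail=6;  out ∅∪∅=∅
  n4('dddc'): parent n3 fail=2; on 'c' 2→1 → fail=11;  out ∅∪{2}={2}
  n9('adbb'): parent n8 fail=12; on 'b' 12→0 → fail=12;  out ∅∪∅=∅
  n16('bead'): parent n15 fail=6; on 'd' 6 → fail=7;  out ∅∪∅=∅
  n20('adac'): parent n19 fail=6; on 'c' 6→0 → fail=0;  out ∅∪∅=∅
  n5('dddca'): parent n4 fail=11; on 'a' 11→0 → fail=6;  out {0}∪∅={0}
  n10('adbbd'): parent n9 fail=12; on 'd' 12→0 → fail=1;  out {1}∪∅={1}
  n17('beada'): parent n16 fail=7; on 'a' 7 → fail=19;  out {4}∪∅={4}
  n21('adaca'): parent n20 fail=0; on 'a' 0 → fail=6;  out {6}∪∅={6}

Text stream:
i=0 'a': node 0→6
i=1 'd': node 6→7
i=2 'a': node 7→19
i=3 'c': node 19→20
i=4 'a': node 20→21  ** P6@[0:4]
i=5 'd': node 21→7 (fail-walked)
i=6 'c': node 7→11 (fail-walked)  ** P2@[5:6]
i=7 'a': node 11→6 (fail-walked)
i=8 'b': node 6→12 (fail-walked)
i=9 'a': node 12→6 (fail-walked)
i=10 'd': node 6→7
i=11 'a': node 7→19
i=12 'c': node 19→20
i=13 'a': node 20→21  ** P6@[9:13]
i=14 'd': node 21→7 (fail-walked)
i=15 'a': node 7→19
i=16 'e': node 19→18 (fail-walked)  ** P5@[15:16],P7@[16:16]
i=17 'e': node 18→22 (fail-walked)  ** P7@[17:17]
i=18 'a': node 22→6 (fail-walked)
i=19 'd': node 6→7
i=20 'b': node 7→8
i=21 'b': node 8→9
i=22 'd': node 9→10  ** P1@[18:22]
i=23 'b': node 10→12 (fail-walked)
i=24 'e': node 12→14  ** P7@[24:24]
i=25 'a': node 14→15
i=26 'b': node 15→12 (fail-walked)

Matches: [[4,6],[6,2],[13,6],[16,5],[16,7],[17,7],[22,1],[24,7]]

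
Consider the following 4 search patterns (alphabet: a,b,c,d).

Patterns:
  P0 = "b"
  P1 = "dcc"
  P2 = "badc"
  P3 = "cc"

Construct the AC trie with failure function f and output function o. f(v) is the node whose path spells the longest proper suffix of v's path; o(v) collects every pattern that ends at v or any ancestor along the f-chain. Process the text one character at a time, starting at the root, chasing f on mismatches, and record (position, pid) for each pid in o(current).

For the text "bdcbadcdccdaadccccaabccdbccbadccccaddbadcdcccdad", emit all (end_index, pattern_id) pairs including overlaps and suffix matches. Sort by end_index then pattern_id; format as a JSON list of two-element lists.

Build automaton:
Trie (insert patterns):
  n0 'ε': b→1 c→8 d→2
  n1 'b': a→5  ←P0
  n2 'd': c→3
  n3 'dc': c→4
  n4 'dcc': ·  ←P1
  n5 'ba': d→6
  n6 'bad': c→7
  n7 'badc': ·  ←P2
  n8 'c': c→9
  n9 'cc': ·  ←P3

BFS fail/out derivation:
  fail(1) 'b': from fail(0)=0 chase 'b': 0 ⇒ 0;  out={0}∪out(0)={0}
  fail(2) 'd': from fail(0)=0 chase 'd': 0 ⇒ 0;  out=∅∪out(0)=∅
  fail(8) 'c': from fail(0)=0 chase 'c': 0 ⇒ 0;  out=∅∪out(0)=∅
  fail(3) 'dc': from fail(2)=0 chase 'c': 0 ⇒ 8;  out=∅∪out(8)=∅
  fail(5) 'ba': from fail(1)=0 chase 'a': 0 ⇒ 0;  out=∅∪out(0)=∅
  fail(9) 'cc': from fail(8)=0 chase 'c': 0 ⇒ 8;  out={3}∪out(8)={3}
  fail(4) 'dcc': from fail(3)=8 chase 'c': 8 ⇒ 9;  out={1}∪out(9)={1,3}
  fail(6) 'bad': from fail(5)=0 chase 'd': 0 ⇒ 2;  out=∅∪out(2)=∅
  fail(7) 'badc': from fail(6)=2 chase 'c': 2 ⇒ 3;  out={2}∪out(3)={2}

Run:
pos 0 'b': at 1  emit P0@[0:0]
pos 1 'd': at 2 (via fail)
pos 2 'c': at 3
pos 3 'b': at 1 (via fail)  emit P0@[3:3]
pos 4 'a': at 5
pos 5 'd': at 6
pos 6 'c': at 7  emit P2@[3:6]
pos 7 'd': at 2 (via fail)
pos 8 'c': at 3
pos 9 'c': at 4  emit P1@[7:9],P3@[8:9]
pos 10 'd': at 2 (via fail)
pos 11 'a': at 0 (via fail)
pos 12 'a': at 0
pos 13 'd': at 2
pos 14 'c': at 3
pos 15 'c': at 4  emit P1@[13:15],P3@[14:15]
pos 16 'c': at 9 (via fail)  emit P3@[15:16]
pos 17 'c': at 9 (via fail)  emit P3@[16:17]
pos 18 'a': at 0 (via fail)
pos 19 'a': at 0
pos 20 'b': at 1  emit P0@[20:20]
pos 21 'c': at 8 (via fail)
pos 22 'c': at 9  emit P3@[21:22]
pos 23 'd': at 2 (via fail)
pos 24 'b': at 1 (via fail)  emit P0@[24:24]
pos 25 'c': at 8 (via fail)
pos 26 'c': at 9  emit P3@[25:26]
pos 27 'b': at 1 (via fail)  emit P0@[27:27]
pos 28 'a': at 5
pos 29 'd': at 6
pos 30 'c': at 7  emit P2@[27:30]
pos 31 'c': at 4 (via fail)  emit P1@[29:31],P3@[30:31]
pos 32 'c': at 9 (via fail)  emit P3@[31:32]
pos 33 'c': at 9 (via fail)  emit P3@[32:33]
pos 34 'a': at 0 (via fail)
pos 35 'd': at 2
pos 36 'd': at 2 (via fail)
pos 37 'b': at 1 (via fail)  emit P0@[37:37]
pos 38 'a': at 5
pos 39 'd': at 6
pos 40 'c': at 7  emit P2@[37:40]
pos 41 'd': at 2 (via fail)
pos 42 'c': at 3
pos 43 'c': at 4  emit P1@[41:43],P3@[42:43]
pos 44 'c': at 9 (via fail)  emit P3@[43:44]
pos 45 'd': at 2 (via fail)
pos 46 'a': at 0 (via fail)
pos 47 'd': at 2

Result: [[0,0],[3,0],[6,2],[9,1],[9,3],[15,1],[15,3],[16,3],[17,3],[20,0],[22,3],[24,0],[26,3],[27,0],[30,2],[31,1],[31,3],[32,3],[33,3],[37,0],[40,2],[43,1],[43,3],[44,3]]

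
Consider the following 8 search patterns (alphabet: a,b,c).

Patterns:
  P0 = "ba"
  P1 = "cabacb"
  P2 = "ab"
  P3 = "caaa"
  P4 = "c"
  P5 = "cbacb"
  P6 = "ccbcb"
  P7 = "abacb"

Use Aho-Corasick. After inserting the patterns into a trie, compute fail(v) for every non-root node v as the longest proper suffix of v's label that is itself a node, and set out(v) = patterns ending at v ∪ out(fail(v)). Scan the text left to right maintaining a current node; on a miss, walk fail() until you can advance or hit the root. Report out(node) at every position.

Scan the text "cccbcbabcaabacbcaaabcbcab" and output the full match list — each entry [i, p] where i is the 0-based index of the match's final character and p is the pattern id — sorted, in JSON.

Build automaton:
Trie nodes:
  n0 'ε': a→9 b→1 c→3
  n1 'b': a→2
  n2 'ba': ·  ←P0
  n3 'c': a→4 b→13 c→17  ←P4
  n4 'ca': a→11 b→5
  n5 'cab': a→6
  n6 'caba': c→7
  n7 'cabac': b→8
  n8 'cabacb': ·  ←P1
  n9 'a': b→10
  n10 'ab': a→21  ←P2
  n11 'caa': a→12
  n12 'caaa': ·  ←P3
  n13 'cb': a→14
  n14 'cba': c→15
  n15 'cbac': b→16
  n16 'cbacb': ·  ←P5
  n17 'cc': b→18
  n18 'ccb': c→19
  n19 'ccbc': b→20
  n20 'ccbcb': ·  ←P6
  n21 'aba': c→22
  n22 'abac': b→23
  n23 'abacb': ·  ←P7

BFS fail/out derivation:
  n1('b'): parent n0 fail=0; on 'b' 0 → fail=0;  out ∅∪∅=∅
  n3('c'): parent n0 fail=0; on 'c' 0 → fail=0;  out {4}∪∅={4}
  n9('a'): parent n0 fail=0; on 'a' 0 → fail=0;  out ∅∪∅=∅
  n2('ba'): parent n1 fail=0; on 'a' 0 → fail=9;  out {0}∪∅={0}
  n4('ca'): parent n3 fail=0; on 'a' 0 → fail=9;  out ∅∪∅=∅
  n10('ab'): parent n9 fail=0; on 'b' 0 → fail=1;  out {2}∪∅={2}
  n13('cb'): parent n3 fail=0; on 'b' 0 → fail=1;  out ∅∪∅=∅
  n17('cc'): parent n3 fail=0; on 'c' 0 → fail=3;  out ∅∪{4}={4}
  n5('cab'): parent n4 fail=9; on 'b' 9 → fail=10;  out ∅∪{2}={2}
  n11('caa'): parent n4 fail=9; on 'a' 9→0 → fail=9;  out ∅∪∅=∅
  n14('cba'): parent n13 fail=1; on 'a' 1 → fail=2;  out ∅∪{0}={0}
  n18('ccb'): parent n17 fail=3; on 'b' 3 → fail=13;  out ∅∪∅=∅
  n21('aba'): parent n10 fail=1; on 'a' 1 → fail=2;  out ∅∪{0}={0}
  n6('caba'): parent n5 fail=10; on 'a' 10 → fail=21;  out ∅∪{0}={0}
  n12('caaa'): parent n11 fail=9; on 'a' 9→0 → fail=9;  out {3}∪∅={3}
  n15('cbac'): parent n14 fail=2; on 'c' 2→9→0 → fail=3;  out ∅∪{4}={4}
  n19('ccbc'): parent n18 fail=13; on 'c' 13→1→0 → fail=3;  out ∅∪{4}={4}
  n22('abac'): parent n21 fail=2; on 'c' 2→9→0 → fail=3;  out ∅∪{4}={4}
  n7('cabac'): parent n6 fail=21; on 'c' 21 → fail=22;  out ∅∪{4}={4}
  n16('cbacb'): parent n15 fail=3; on 'b' 3 → fail=13;  out {5}∪∅={5}
  n20('ccbcb'): parent n19 fail=3; on 'b' 3 → fail=13;  out {6}∪∅={6}
  n23('abacb'): parent n22 fail=3; on 'b' 3 → fail=13;  out {7}∪∅={7}
  n8('cabacb'): parent n7 fail=22; on 'b' 22 → fail=23;  out {1}∪{7}={1,7}

Scan:
pos 0 'c': at 3  emit P4@[0:0]
pos 1 'c': at 17  emit P4@[1:1]
pos 2 'c': at 17 (fail-walked)  emit P4@[2:2]
pos 3 'b': at 18
pos 4 'c': at 19  emit P4@[4:4]
pos 5 'b': at 20  emit P6@[1:5]
pos 6 'a': at 14 (fail-walked)  emit P0@[5:6]
pos 7 'b': at 10 (fail-walked)  emit P2@[6:7]
pos 8 'c': at 3 (fail-walked)  emit P4@[8:8]
pos 9 'a': at 4
pos 10 'a': at 11
pos 11 'b': at 10 (fail-walked)  emit P2@[10:11]
pos 12 'a': at 21  emit P0@[11:12]
pos 13 'c': at 22  emit P4@[13:13]
pos 14 'b': at 23  emit P7@[10:14]
pos 15 'c': at 3 (fail-walked)  emit P4@[15:15]
pos 16 'a': at 4
pos 17 'a': at 11
pos 18 'a': at 12  emit P3@[15:18]
pos 19 'b': at 10 (fail-walked)  emit P2@[18:19]
pos 20 'c': at 3 (fail-walked)  emit P4@[20:20]
pos 21 'b': at 13
pos 22 'c': at 3 (fail-walked)  emit P4@[22:22]
pos 23 'a': at 4
pos 24 'b': at 5  emit P2@[23:24]

Result: [[0,4],[1,4],[2,4],[4,4],[5,6],[6,0],[7,2],[8,4],[11,2],[12,0],[13,4],[14,7],[15,4],[18,3],[19,2],[20,4],[22,4],[24,2]]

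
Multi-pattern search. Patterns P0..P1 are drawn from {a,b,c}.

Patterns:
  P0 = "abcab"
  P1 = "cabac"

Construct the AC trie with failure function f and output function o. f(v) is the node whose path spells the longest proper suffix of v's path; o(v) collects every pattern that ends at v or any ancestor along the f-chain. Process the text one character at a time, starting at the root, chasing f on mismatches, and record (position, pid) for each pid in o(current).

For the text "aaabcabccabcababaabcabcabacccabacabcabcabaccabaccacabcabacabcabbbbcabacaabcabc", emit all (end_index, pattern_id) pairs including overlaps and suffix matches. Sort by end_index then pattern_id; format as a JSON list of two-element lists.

Construct AC machine:
Trie (insert patterns):
  0='ε' goto a→1 c→6
  1='a' goto b→2
  2='ab' goto c→3
  3='abc' goto a→4
  4='abca' goto b→5
  5='abcab' goto ·  [P0 ends]
  6='c' goto a→7
  7='ca' goto b→8
  8='cab' goto a→9
  9='caba' goto c→10
  10='cabac' goto ·  [P1 ends]

BFS fail/out derivation:
  n1('a'): parent n0 fail=0; on 'a' 0 → fail=0;  out ∅∪∅=∅
  n6('c'): parent n0 fail=0; on 'c' 0 → fail=0;  out ∅∪∅=∅
  n2('ab'): parent n1 fail=0; on 'b' 0 → fail=0;  out ∅∪∅=∅
  n7('ca'): parent n6 fail=0; on 'a' 0 → fail=1;  out ∅∪∅=∅
  n3('abc'): parent n2 fail=0; on 'c' 0 → fail=6;  out ∅∪∅=∅
  n8('cab'): parent n7 fail=1; on 'b' 1 → fail=2;  out ∅∪∅=∅
  n4('abca'): parent n3 fail=6; on 'a' 6 → fail=7;  out ∅∪∅=∅
  n9('caba'): parent n8 fail=2; on 'a' 2→0 → fail=1;  out ∅∪∅=∅
  n5('abcab'): parent n4 fail=7; on 'b' 7 → fail=8;  out {0}∪∅={0}
  n10('cabac'): parent n9 fail=1; on 'c' 1→0 → fail=6;  out {1}∪∅={1}

Run:
[0] read 'a'  n0⇒n1
[1] read 'a'  n1⇒n1 (via fail)
[2] read 'a'  n1⇒n1 (via fail)
[3] read 'b'  n1⇒n2
[4] read 'c'  n2⇒n3
[5] read 'a'  n3⇒n4
[6] read 'b'  n4⇒n5  ** P0@[2:6]
[7] read 'c'  n5⇒n3 (via fail)
[8] read 'c'  n3⇒n6 (via fail)
[9] read 'a'  n6⇒n7
[10] read 'b'  n7⇒n8
[11] read 'c'  n8⇒n3 (via fail)
[12] read 'a'  n3⇒n4
[13] read 'b'  n4⇒n5  ** P0@[9:13]
[14] read 'a'  n5⇒n9 (via fail)
[15] read 'b'  n9⇒n2 (via fail)
[16] read 'a'  n2⇒n1 (via fail)
[17] read 'a'  n1⇒n1 (via fail)
[18] read 'b'  n1⇒n2
[19] read 'c'  n2⇒n3
[20] read 'a'  n3⇒n4
[21] read 'b'  n4⇒n5  ** P0@[17:21]
[22] read 'c'  n5⇒n3 (via fail)
[23] read 'a'  n3⇒n4
[24] read 'b'  n4⇒n5  ** P0@[20:24]
[25] read 'a'  n5⇒n9 (via fail)
[26] read 'c'  n9⇒n10  ** P1@[22:26]
[27] read 'c'  n10⇒n6 (via fail)
[28] read 'c'  n6⇒n6 (via fail)
[29] read 'a'  n6⇒n7
[30] read 'b'  n7⇒n8
[31] read 'a'  n8⇒n9
[32] read 'c'  n9⇒n10  ** P1@[28:32]
[33] read 'a'  n10⇒n7 (via fail)
[34] read 'b'  n7⇒n8
[35] read 'c'  n8⇒n3 (via fail)
[36] read 'a'  n3⇒n4
[37] read 'b'  n4⇒n5  ** P0@[33:37]
[38] read 'c'  n5⇒n3 (via fail)
[39] read 'a'  n3⇒n4
[40] read 'b'  n4⇒n5  ** P0@[36:40]
[41] read 'a'  n5⇒n9 (via fail)
[42] read 'c'  n9⇒n10  ** P1@[38:42]
[43] read 'c'  n10⇒n6 (via fail)
[44] read 'a'  n6⇒n7
[45] read 'b'  n7⇒n8
[46] read 'a'  n8⇒n9
[47] read 'c'  n9⇒n10  ** P1@[43:47]
[48] read 'c'  n10⇒n6 (via fail)
[49] read 'a'  n6⇒n7
[50] read 'c'  n7⇒n6 (via fail)
[51] read 'a'  n6⇒n7
[52] read 'b'  n7⇒n8
[53] read 'c'  n8⇒n3 (via fail)
[54] read 'a'  n3⇒n4
[55] read 'b'  n4⇒n5  ** P0@[51:55]
[56] read 'a'  n5⇒n9 (via fail)
[57] read 'c'  n9⇒n10  ** P1@[53:57]
[58] read 'a'  n10⇒n7 (via fail)
[59] read 'b'  n7⇒n8
[60] read 'c'  n8⇒n3 (via fail)
[61] read 'a'  n3⇒n4
[62] read 'b'  n4⇒n5  ** P0@[58:62]
[63] read 'b'  n5⇒n0 (via fail)
[64] read 'b'  n0⇒n0
[65] read 'b'  n0⇒n0
[66] read 'c'  n0⇒n6
[67] read 'a'  n6⇒n7
[68] read 'b'  n7⇒n8
[69] read 'a'  n8⇒n9
[70] read 'c'  n9⇒n10  ** P1@[66:70]
[71] read 'a'  n10⇒n7 (via fail)
[72] read 'a'  n7⇒n1 (via fail)
[73] read 'b'  n1⇒n2
[74] read 'c'  n2⇒n3
[75] read 'a'  n3⇒n4
[76] read 'b'  n4⇒n5  ** P0@[72:76]
[77] read 'c'  n5⇒n3 (via fail)

All matches (sorted): [[6,0],[13,0],[21,0],[24,0],[26,1],[32,1],[37,0],[40,0],[42,1],[47,1],[55,0],[57,1],[62,0],[70,1],[76,0]]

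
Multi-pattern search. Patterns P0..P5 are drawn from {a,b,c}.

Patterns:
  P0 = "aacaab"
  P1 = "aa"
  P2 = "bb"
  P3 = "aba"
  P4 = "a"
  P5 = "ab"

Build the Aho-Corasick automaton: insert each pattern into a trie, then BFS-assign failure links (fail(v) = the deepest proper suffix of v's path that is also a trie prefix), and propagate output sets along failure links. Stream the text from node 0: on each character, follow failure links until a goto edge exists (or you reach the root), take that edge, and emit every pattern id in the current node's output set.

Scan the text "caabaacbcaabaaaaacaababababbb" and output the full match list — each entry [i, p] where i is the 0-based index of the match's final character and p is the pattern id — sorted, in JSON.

Build:
Trie (insert patterns):
  0='ε' goto a→1 b→7
  1='a' goto a→2 b→9  [P4 ends]
  2='aa' goto c→3  [P1 ends]
  3='aac' goto a→4
  4='aaca' goto a→5
  5='aacaa' goto b→6
  6='aacaab' goto ·  [P0 ends]
  7='b' goto b→8
  8='bb' goto ·  [P2 ends]
  9='ab' goto a→10  [P5 ends]
  10='aba' goto ·  [P3 ends]

Failure links (BFS by depth):
  fail(1) 'a': from fail(0)=0 chase 'a': 0 ⇒ 0;  out={4}∪out(0)={4}
  fail(7) 'b': from fail(0)=0 chase 'b': 0 ⇒ 0;  out=∅∪out(0)=∅
  fail(2) 'aa': from fail(1)=0 chase 'a': 0 ⇒ 1;  out={1}∪out(1)={1,4}
  fail(8) 'bb': from fail(7)=0 chase 'b': 0 ⇒ 7;  out={2}∪out(7)={2}
  fail(9) 'ab': from fail(1)=0 chase 'b': 0 ⇒ 7;  out={5}∪out(7)={5}
  fail(3) 'aac': from fail(2)=1 chase 'c': 1→0 ⇒ 0;  out=∅∪out(0)=∅
  fail(10) 'aba': from fail(9)=7 chase 'a': 7→0 ⇒ 1;  out={3}∪out(1)={3,4}
  fail(4) 'aaca': from fail(3)=0 chase 'a': 0 ⇒ 1;  out=∅∪out(1)={4}
  fail(5) 'aacaa': from fail(4)=1 chase 'a': 1 ⇒ 2;  out=∅∪out(2)={1,4}
  fail(6) 'aacaab': from fail(5)=2 chase 'b': 2→1 ⇒ 9;  out={0}∪out(9)={0,5}

Run:
pos 0 'c': at 0
pos 1 'a': at 1  emit P4@[1:1]
pos 2 'a': at 2  emit P1@[1:2],P4@[2:2]
pos 3 'b': at 9 (fail-walked)  emit P5@[2:3]
pos 4 'a': at 10  emit P3@[2:4],P4@[4:4]
pos 5 'a': at 2 (fail-walked)  emit P1@[4:5],P4@[5:5]
pos 6 'c': at 3
pos 7 'b': at 7 (fail-walked)
pos 8 'c': at 0 (fail-walked)
pos 9 'a': at 1  emit P4@[9:9]
pos 10 'a': at 2  emit P1@[9:10],P4@[10:10]
pos 11 'b': at 9 (fail-walked)  emit P5@[10:11]
pos 12 'a': at 10  emit P3@[10:12],P4@[12:12]
pos 13 'a': at 2 (fail-walked)  emit P1@[12:13],P4@[13:13]
pos 14 'a': at 2 (fail-walked)  emit P1@[13:14],P4@[14:14]
pos 15 'a': at 2 (fail-walked)  emit P1@[14:15],P4@[15:15]
pos 16 'a': at 2 (fail-walked)  emit P1@[15:16],P4@[16:16]
pos 17 'c': at 3
pos 18 'a': at 4  emit P4@[18:18]
pos 19 'a': at 5  emit P1@[18:19],P4@[19:19]
pos 20 'b': at 6  emit P0@[15:20],P5@[19:20]
pos 21 'a': at 10 (fail-walked)  emit P3@[19:21],P4@[21:21]
pos 22 'b': at 9 (fail-walked)  emit P5@[21:22]
pos 23 'a': at 10  emit P3@[21:23],P4@[23:23]
pos 24 'b': at 9 (fail-walked)  emit P5@[23:24]
pos 25 'a': at 10  emit P3@[23:25],P4@[25:25]
pos 26 'b': at 9 (fail-walked)  emit P5@[25:26]
pos 27 'b': at 8 (fail-walked)  emit P2@[26:27]
pos 28 'b': at 8 (fail-walked)  emit P2@[27:28]

All matches (sorted): [[1,4],[2,1],[2,4],[3,5],[4,3],[4,4],[5,1],[5,4],[9,4],[10,1],[10,4],[11,5],[12,3],[12,4],[13,1],[13,4],[14,1],[14,4],[15,1],[15,4],[16,1],[16,4],[18,4],[19,1],[19,4],[20,0],[20,5],[21,3],[21,4],[22,5],[23,3],[23,4],[24,5],[25,3],[25,4],[26,5],[27,2],[28,2]]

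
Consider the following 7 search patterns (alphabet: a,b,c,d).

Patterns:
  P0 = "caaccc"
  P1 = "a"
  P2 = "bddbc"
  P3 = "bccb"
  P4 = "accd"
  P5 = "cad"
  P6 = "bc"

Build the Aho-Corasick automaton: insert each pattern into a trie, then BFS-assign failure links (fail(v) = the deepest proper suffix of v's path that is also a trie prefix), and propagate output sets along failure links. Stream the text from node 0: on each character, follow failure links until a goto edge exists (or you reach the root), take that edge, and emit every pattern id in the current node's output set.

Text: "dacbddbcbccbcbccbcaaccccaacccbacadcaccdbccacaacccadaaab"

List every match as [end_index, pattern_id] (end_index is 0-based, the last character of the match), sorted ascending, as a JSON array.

Construct AC machine:
Trie nodes:
  0='ε' goto a→7 b→8 c→1
  1='c' goto a→2
  2='ca' goto a→3 d→19
  3='caa' goto c→4
  4='caac' goto c→5
  5='caacc' goto c→6
  6='caaccc' goto ·  ←P0
  7='a' goto c→16  ←P1
  8='b' goto c→13 d→9
  9='bd' goto d→10
  10='bdd' goto b→11
  11='bddb' goto c→12
  12='bddbc' goto ·  ←P2
  13='bc' goto c→14  ←P6
  14='bcc' goto b→15
  15='bccb' goto ·  ←P3
  16='ac' goto c→17
  17='acc' goto d→18
  18='accd' goto ·  ←P4
  19='cad' goto ·  ←P5

BFS fail/out derivation:
  n1('c'): parent n0 fail=0; on 'c' 0 → fail=0;  out ∅∪∅=∅
  n7('a'): parent n0 fail=0; on 'a' 0 → fail=0;  out {1}∪∅={1}
  n8('b'): parent n0 fail=0; on 'b' 0 → fail=0;  out ∅∪∅=∅
  n2('ca'): parent n1 fail=0; on 'a' 0 → fail=7;  out ∅∪{1}={1}
  n9('bd'): parent n8 fail=0; on 'd' 0 → fail=0;  out ∅∪∅=∅
  n13('bc'): parent n8 fail=0; on 'c' 0 → fail=1;  out {6}∪∅={6}
  n16('ac'): parent n7 fail=0; on 'c' 0 → fail=1;  out ∅∪∅=∅
  n3('caa'): parent n2 fail=7; on 'a' 7→0 → fail=7;  out ∅∪{1}={1}
  n10('bdd'): parent n9 fail=0; on 'd' 0 → fail=0;  out ∅∪∅=∅
  n14('bcc'): parent n13 fail=1; on 'c' 1→0 → fail=1;  out ∅∪∅=∅
  n17('acc'): parent n16 fail=1; on 'c' 1→0 → fail=1;  out ∅∪∅=∅
  n19('cad'): parent n2 fail=7; on 'd' 7→0 → fail=0;  out {5}∪∅={5}
  n4('caac'): parent n3 fail=7; on 'c' 7 → fail=16;  out ∅∪∅=∅
  n11('bddb'): parent n10 fail=0; on 'b' 0 → fail=8;  out ∅∪∅=∅
  n15('bccb'): parent n14 fail=1; on 'b' 1→0 → fail=8;  out {3}∪∅={3}
  n18('accd'): parent n17 fail=1; on 'd' 1→0 → fail=0;  out {4}∪∅={4}
  n5('caacc'): parent n4 fail=16; on 'c' 16 → fail=17;  out ∅∪∅=∅
  n12('bddbc'): parent n11 fail=8; on 'c' 8 → fail=13;  out {2}∪{6}={2,6}
  n6('caaccc'): parent n5 fail=17; on 'c' 17→1→0 → fail=1;  out {0}∪∅={0}

Text stream:
[0] read 'd'  n0⇒n0
[1] read 'a'  n0⇒n7  emit P1@[1:1]
[2] read 'c'  n7⇒n16
[3] read 'b'  n16⇒n8 (via fail)
[4] read 'd'  n8⇒n9
[5] read 'd'  n9⇒n10
[6] read 'b'  n10⇒n11
[7] read 'c'  n11⇒n12  emit P2@[3:7],P6@[6:7]
[8] read 'b'  n12⇒n8 (via fail)
[9] read 'c'  n8⇒n13  emit P6@[8:9]
[10] read 'c'  n13⇒n14
[11] read 'b'  n14⇒n15  emit P3@[8:11]
[12] read 'c'  n15⇒n13 (via fail)  emit P6@[11:12]
[13] read 'b'  n13⇒n8 (via fail)
[14] read 'c'  n8⇒n13  emit P6@[13:14]
[15] read 'c'  n13⇒n14
[16] read 'b'  n14⇒n15  emit P3@[13:16]
[17] read 'c'  n15⇒n13 (via fail)  emit P6@[16:17]
[18] read 'a'  n13⇒n2 (via fail)  emit P1@[18:18]
[19] read 'a'  n2⇒n3  emit P1@[19:19]
[20] read 'c'  n3⇒n4
[21] read 'c'  n4⇒n5
[22] read 'c'  n5⇒n6  emit P0@[17:22]
[23] read 'c'  n6⇒n1 (via fail)
[24] read 'a'  n1⇒n2  emit P1@[24:24]
[25] read 'a'  n2⇒n3  emit P1@[25:25]
[26] read 'c'  n3⇒n4
[27] read 'c'  n4⇒n5
[28] read 'c'  n5⇒n6  emit P0@[23:28]
[29] read 'b'  n6⇒n8 (via fail)
[30] read 'a'  n8⇒n7 (via fail)  emit P1@[30:30]
[31] read 'c'  n7⇒n16
[32] read 'a'  n16⇒n2 (via fail)  emit P1@[32:32]
[33] read 'd'  n2⇒n19  emit P5@[31:33]
[34] read 'c'  n19⇒n1 (via fail)
[35] read 'a'  n1⇒n2  emit P1@[35:35]
[36] read 'c'  n2⇒n16 (via fail)
[37] read 'c'  n16⇒n17
[38] read 'd'  n17⇒n18  emit P4@[35:38]
[39] read 'b'  n18⇒n8 (via fail)
[40] read 'c'  n8⇒n13  emit P6@[39:40]
[41] read 'c'  n13⇒n14
[42] read 'a'  n14⇒n2 (via fail)  emit P1@[42:42]
[43] read 'c'  n2⇒n16 (via fail)
[44] read 'a'  n16⇒n2 (via fail)  emit P1@[44:44]
[45] read 'a'  n2⇒n3  emit P1@[45:45]
[46] read 'c'  n3⇒n4
[47] read 'c'  n4⇒n5
[48] read 'c'  n5⇒n6  emit P0@[43:48]
[49] read 'a'  n6⇒n2 (via fail)  emit P1@[49:49]
[50] read 'd'  n2⇒n19  emit P5@[48:50]
[51] read 'a'  n19⇒n7 (via fail)  emit P1@[51:51]
[52] read 'a'  n7⇒n7 (via fail)  emit P1@[52:52]
[53] read 'a'  n7⇒n7 (via fail)  emit P1@[53:53]
[54] read 'b'  n7⇒n8 (via fail)

All matches (sorted): [[1,1],[7,2],[7,6],[9,6],[11,3],[12,6],[14,6],[16,3],[17,6],[18,1],[19,1],[22,0],[24,1],[25,1],[28,0],[30,1],[32,1],[33,5],[35,1],[38,4],[40,6],[42,1],[44,1],[45,1],[48,0],[49,1],[50,5],[51,1],[52,1],[53,1]]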